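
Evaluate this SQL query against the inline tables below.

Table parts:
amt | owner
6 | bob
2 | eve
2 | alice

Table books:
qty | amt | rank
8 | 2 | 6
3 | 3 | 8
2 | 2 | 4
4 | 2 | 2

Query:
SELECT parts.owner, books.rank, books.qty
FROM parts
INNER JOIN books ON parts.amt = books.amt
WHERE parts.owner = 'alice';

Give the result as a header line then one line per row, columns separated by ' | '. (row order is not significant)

== RESULT ==
parts.owner | books.rank | books.qty
alice | 6 | 8
alice | 4 | 2
alice | 2 | 4

Derivation:
After JOIN books (6 rows):
parts.amt | parts.owner | books.qty | books.amt | books.rank
2 | eve | 8 | 2 | 6
2 | eve | 2 | 2 | 4
2 | eve | 4 | 2 | 2
2 | alice | 8 | 2 | 6
2 | alice | 2 | 2 | 4
2 | alice | 4 | 2 | 2
After WHERE (3 rows):
parts.amt | parts.owner | books.qty | books.amt | books.rank
2 | alice | 8 | 2 | 6
2 | alice | 2 | 2 | 4
2 | alice | 4 | 2 | 2
After SELECT (3 rows):
parts.owner | books.rank | books.qty
alice | 6 | 8
alice | 4 | 2
alice | 2 | 4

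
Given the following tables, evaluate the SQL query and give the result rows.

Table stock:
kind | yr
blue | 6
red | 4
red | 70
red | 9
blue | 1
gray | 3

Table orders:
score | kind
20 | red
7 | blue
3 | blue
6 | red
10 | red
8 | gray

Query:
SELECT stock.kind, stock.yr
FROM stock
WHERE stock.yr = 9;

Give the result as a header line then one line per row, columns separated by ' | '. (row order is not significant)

After WHERE (1 rows):
stock.kind | stock.yr
red | 9
After SELECT (1 rows):
stock.kind | stock.yr
red | 9

== RESULT ==
stock.kind | stock.yr
red | 9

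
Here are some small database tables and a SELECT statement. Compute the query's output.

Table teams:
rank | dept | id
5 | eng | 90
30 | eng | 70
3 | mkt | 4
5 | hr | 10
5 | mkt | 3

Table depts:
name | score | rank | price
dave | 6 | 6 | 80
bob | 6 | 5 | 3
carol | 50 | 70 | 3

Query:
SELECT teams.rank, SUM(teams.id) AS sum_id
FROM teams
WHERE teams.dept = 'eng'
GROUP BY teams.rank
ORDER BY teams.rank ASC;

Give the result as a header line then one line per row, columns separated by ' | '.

== RESULT ==
teams.rank | sum_id
5 | 90
30 | 70

Derivation:
After WHERE (2 rows):
teams.rank | teams.dept | teams.id
5 | eng | 90
30 | eng | 70
After GROUP BY (2 rows):
teams.rank | sum_id
5 | 90
30 | 70
After ORDER BY (2 rows):
teams.rank | sum_id
5 | 90
30 | 70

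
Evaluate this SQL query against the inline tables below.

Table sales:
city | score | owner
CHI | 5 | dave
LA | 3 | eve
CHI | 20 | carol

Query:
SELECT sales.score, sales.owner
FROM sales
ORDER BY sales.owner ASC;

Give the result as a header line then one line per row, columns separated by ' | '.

== RESULT ==
sales.score | sales.owner
20 | carol
5 | dave
3 | eve

Derivation:
After SELECT (3 rows):
sales.score | sales.owner
5 | dave
3 | eve
20 | carol
After ORDER BY (3 rows):
sales.score | sales.owner
20 | carol
5 | dave
3 | eve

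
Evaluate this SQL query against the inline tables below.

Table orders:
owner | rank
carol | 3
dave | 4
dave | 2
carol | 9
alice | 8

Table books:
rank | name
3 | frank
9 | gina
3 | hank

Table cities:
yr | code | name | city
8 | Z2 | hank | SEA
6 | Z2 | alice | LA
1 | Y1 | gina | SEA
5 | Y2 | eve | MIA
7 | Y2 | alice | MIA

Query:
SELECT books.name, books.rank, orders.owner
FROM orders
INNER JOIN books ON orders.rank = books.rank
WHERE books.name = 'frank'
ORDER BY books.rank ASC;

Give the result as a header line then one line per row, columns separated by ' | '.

After JOIN books (3 rows):
orders.owner | orders.rank | books.rank | books.name
carol | 3 | 3 | frank
carol | 3 | 3 | hank
carol | 9 | 9 | gina
After WHERE (1 rows):
orders.owner | orders.rank | books.rank | books.name
carol | 3 | 3 | frank
After SELECT (1 rows):
books.name | books.rank | orders.owner
frank | 3 | carol
After ORDER BY (1 rows):
books.name | books.rank | orders.owner
frank | 3 | carol

== RESULT ==
books.name | books.rank | orders.owner
frank | 3 | carol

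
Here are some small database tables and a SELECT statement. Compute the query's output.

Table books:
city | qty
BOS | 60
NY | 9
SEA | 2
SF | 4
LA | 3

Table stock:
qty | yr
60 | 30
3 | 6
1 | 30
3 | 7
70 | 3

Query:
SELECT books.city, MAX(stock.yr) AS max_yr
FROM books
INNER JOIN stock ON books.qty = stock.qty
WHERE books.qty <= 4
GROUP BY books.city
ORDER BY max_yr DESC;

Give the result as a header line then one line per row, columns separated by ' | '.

== RESULT ==
books.city | max_yr
LA | 7

Derivation:
After JOIN stock (3 rows):
books.city | books.qty | stock.qty | stock.yr
BOS | 60 | 60 | 30
LA | 3 | 3 | 6
LA | 3 | 3 | 7
After WHERE (2 rows):
books.city | books.qty | stock.qty | stock.yr
LA | 3 | 3 | 6
LA | 3 | 3 | 7
After GROUP BY (1 rows):
books.city | max_yr
LA | 7
After ORDER BY (1 rows):
books.city | max_yr
LA | 7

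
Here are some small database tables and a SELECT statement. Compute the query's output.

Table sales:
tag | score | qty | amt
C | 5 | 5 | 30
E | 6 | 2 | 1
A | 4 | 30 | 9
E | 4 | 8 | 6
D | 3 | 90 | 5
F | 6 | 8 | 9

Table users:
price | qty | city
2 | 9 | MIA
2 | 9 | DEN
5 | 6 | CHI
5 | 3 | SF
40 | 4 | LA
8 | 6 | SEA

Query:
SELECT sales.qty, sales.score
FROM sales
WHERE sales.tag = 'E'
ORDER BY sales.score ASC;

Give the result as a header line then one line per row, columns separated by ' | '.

== RESULT ==
sales.qty | sales.score
8 | 4
2 | 6

Derivation:
After WHERE (2 rows):
sales.tag | sales.score | sales.qty | sales.amt
E | 6 | 2 | 1
E | 4 | 8 | 6
After SELECT (2 rows):
sales.qty | sales.score
2 | 6
8 | 4
After ORDER BY (2 rows):
sales.qty | sales.score
8 | 4
2 | 6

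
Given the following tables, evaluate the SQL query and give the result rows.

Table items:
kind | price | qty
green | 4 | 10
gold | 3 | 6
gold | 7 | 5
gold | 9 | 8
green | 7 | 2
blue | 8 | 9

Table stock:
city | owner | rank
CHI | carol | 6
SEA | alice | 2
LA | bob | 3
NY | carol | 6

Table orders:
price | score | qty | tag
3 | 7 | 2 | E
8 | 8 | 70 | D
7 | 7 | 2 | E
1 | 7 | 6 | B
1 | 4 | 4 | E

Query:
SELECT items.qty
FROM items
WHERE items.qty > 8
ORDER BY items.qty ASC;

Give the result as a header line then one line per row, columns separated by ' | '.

After WHERE (2 rows):
items.kind | items.price | items.qty
green | 4 | 10
blue | 8 | 9
After SELECT (2 rows):
items.qty
10
9
After ORDER BY (2 rows):
items.qty
9
10

== RESULT ==
items.qty
9
10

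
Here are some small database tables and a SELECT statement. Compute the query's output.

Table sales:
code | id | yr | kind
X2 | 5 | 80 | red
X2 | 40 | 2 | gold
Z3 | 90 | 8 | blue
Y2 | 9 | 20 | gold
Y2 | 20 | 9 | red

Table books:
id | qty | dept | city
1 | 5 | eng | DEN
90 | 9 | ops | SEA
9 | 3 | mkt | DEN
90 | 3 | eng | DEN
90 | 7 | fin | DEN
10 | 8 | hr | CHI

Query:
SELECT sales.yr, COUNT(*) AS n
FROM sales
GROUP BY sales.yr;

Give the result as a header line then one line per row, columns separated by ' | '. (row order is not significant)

== RESULT ==
sales.yr | n
80 | 1
2 | 1
8 | 1
20 | 1
9 | 1

Derivation:
After GROUP BY (5 rows):
sales.yr | n
80 | 1
2 | 1
8 | 1
20 | 1
9 | 1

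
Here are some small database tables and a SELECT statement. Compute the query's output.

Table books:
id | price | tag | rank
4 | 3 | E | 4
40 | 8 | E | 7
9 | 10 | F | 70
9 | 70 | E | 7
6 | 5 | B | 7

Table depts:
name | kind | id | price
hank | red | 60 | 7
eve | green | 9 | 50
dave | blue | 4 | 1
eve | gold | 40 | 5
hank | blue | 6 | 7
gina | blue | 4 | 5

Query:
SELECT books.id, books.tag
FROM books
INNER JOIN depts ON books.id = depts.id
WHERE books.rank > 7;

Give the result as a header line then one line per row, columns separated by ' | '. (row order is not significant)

== RESULT ==
books.id | books.tag
9 | F

Derivation:
After JOIN depts (6 rows):
books.id | books.price | books.tag | books.rank | depts.name | depts.kind | depts.id | depts.price
4 | 3 | E | 4 | dave | blue | 4 | 1
4 | 3 | E | 4 | gina | blue | 4 | 5
40 | 8 | E | 7 | eve | gold | 40 | 5
9 | 10 | F | 70 | eve | green | 9 | 50
9 | 70 | E | 7 | eve | green | 9 | 50
6 | 5 | B | 7 | hank | blue | 6 | 7
After WHERE (1 rows):
books.id | books.price | books.tag | books.rank | depts.name | depts.kind | depts.id | depts.price
9 | 10 | F | 70 | eve | green | 9 | 50
After SELECT (1 rows):
books.id | books.tag
9 | F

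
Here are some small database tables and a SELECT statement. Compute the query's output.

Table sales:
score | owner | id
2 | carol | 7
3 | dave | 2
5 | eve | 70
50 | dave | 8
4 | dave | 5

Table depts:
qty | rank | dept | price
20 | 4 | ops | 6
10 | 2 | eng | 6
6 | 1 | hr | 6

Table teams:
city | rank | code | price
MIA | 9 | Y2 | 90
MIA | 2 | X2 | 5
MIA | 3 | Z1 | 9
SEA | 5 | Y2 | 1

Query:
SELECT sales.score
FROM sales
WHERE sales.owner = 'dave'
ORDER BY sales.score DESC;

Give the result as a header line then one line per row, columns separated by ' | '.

After WHERE (3 rows):
sales.score | sales.owner | sales.id
3 | dave | 2
50 | dave | 8
4 | dave | 5
After SELECT (3 rows):
sales.score
3
50
4
After ORDER BY (3 rows):
sales.score
50
4
3

== RESULT ==
sales.score
50
4
3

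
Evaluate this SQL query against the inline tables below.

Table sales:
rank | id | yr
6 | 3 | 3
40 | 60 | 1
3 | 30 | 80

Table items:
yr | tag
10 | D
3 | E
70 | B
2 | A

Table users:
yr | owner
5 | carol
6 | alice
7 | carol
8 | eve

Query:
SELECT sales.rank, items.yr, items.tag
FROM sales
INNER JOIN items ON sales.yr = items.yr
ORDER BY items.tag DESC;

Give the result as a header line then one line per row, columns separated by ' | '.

After JOIN items (1 rows):
sales.rank | sales.id | sales.yr | items.yr | items.tag
6 | 3 | 3 | 3 | E
After SELECT (1 rows):
sales.rank | items.yr | items.tag
6 | 3 | E
After ORDER BY (1 rows):
sales.rank | items.yr | items.tag
6 | 3 | E

== RESULT ==
sales.rank | items.yr | items.tag
6 | 3 | E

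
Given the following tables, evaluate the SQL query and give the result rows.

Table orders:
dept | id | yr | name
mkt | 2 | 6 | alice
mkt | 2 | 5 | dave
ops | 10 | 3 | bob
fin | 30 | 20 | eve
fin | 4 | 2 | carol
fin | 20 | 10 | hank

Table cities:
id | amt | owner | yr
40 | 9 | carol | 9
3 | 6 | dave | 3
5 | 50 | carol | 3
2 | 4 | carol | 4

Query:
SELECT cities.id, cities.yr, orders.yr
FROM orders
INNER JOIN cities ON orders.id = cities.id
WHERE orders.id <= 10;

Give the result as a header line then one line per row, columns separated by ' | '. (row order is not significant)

After JOIN cities (2 rows):
orders.dept | orders.id | orders.yr | orders.name | cities.id | cities.amt | cities.owner | cities.yr
mkt | 2 | 6 | alice | 2 | 4 | carol | 4
mkt | 2 | 5 | dave | 2 | 4 | carol | 4
After WHERE (2 rows):
orders.dept | orders.id | orders.yr | orders.name | cities.id | cities.amt | cities.owner | cities.yr
mkt | 2 | 6 | alice | 2 | 4 | carol | 4
mkt | 2 | 5 | dave | 2 | 4 | carol | 4
After SELECT (2 rows):
cities.id | cities.yr | orders.yr
2 | 4 | 6
2 | 4 | 5

== RESULT ==
cities.id | cities.yr | orders.yr
2 | 4 | 6
2 | 4 | 5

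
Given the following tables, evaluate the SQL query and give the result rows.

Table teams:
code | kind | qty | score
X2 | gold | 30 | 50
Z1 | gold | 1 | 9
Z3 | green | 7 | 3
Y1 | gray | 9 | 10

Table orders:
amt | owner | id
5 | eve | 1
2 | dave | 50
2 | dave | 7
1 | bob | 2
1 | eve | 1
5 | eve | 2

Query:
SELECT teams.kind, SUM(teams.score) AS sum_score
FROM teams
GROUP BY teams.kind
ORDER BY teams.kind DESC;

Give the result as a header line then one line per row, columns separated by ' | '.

After GROUP BY (3 rows):
teams.kind | sum_score
gold | 59
green | 3
gray | 10
After ORDER BY (3 rows):
teams.kind | sum_score
green | 3
gray | 10
gold | 59

== RESULT ==
teams.kind | sum_score
green | 3
gray | 10
gold | 59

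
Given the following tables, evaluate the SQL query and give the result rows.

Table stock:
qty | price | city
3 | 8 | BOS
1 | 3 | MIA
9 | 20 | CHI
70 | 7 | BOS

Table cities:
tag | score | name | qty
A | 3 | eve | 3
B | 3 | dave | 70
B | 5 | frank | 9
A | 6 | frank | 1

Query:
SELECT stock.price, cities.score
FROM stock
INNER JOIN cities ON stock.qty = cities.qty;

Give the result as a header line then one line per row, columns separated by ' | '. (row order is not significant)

After JOIN cities (4 rows):
stock.qty | stock.price | stock.city | cities.tag | cities.score | cities.name | cities.qty
3 | 8 | BOS | A | 3 | eve | 3
1 | 3 | MIA | A | 6 | frank | 1
9 | 20 | CHI | B | 5 | frank | 9
70 | 7 | BOS | B | 3 | dave | 70
After SELECT (4 rows):
stock.price | cities.score
8 | 3
3 | 6
20 | 5
7 | 3

== RESULT ==
stock.price | cities.score
8 | 3
3 | 6
20 | 5
7 | 3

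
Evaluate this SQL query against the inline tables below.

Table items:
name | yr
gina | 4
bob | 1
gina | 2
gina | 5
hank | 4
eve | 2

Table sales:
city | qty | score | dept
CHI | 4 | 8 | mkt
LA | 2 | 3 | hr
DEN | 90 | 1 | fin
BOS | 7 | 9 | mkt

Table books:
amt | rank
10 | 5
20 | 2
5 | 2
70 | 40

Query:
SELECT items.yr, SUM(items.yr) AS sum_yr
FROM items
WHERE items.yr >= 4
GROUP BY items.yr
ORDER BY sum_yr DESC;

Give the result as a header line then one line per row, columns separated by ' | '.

== RESULT ==
items.yr | sum_yr
4 | 8
5 | 5

Derivation:
After WHERE (3 rows):
items.name | items.yr
gina | 4
gina | 5
hank | 4
After GROUP BY (2 rows):
items.yr | sum_yr
4 | 8
5 | 5
After ORDER BY (2 rows):
items.yr | sum_yr
4 | 8
5 | 5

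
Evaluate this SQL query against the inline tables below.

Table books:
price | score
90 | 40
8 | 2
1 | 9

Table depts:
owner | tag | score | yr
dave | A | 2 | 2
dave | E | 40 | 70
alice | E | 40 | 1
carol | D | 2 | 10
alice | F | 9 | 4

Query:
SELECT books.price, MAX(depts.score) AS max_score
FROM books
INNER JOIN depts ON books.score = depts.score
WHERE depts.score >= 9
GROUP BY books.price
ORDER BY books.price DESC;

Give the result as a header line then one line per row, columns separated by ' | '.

After JOIN depts (5 rows):
books.price | books.score | depts.owner | depts.tag | depts.score | depts.yr
90 | 40 | dave | E | 40 | 70
90 | 40 | alice | E | 40 | 1
8 | 2 | dave | A | 2 | 2
8 | 2 | carol | D | 2 | 10
1 | 9 | alice | F | 9 | 4
After WHERE (3 rows):
books.price | books.score | depts.owner | depts.tag | depts.score | depts.yr
90 | 40 | dave | E | 40 | 70
90 | 40 | alice | E | 40 | 1
1 | 9 | alice | F | 9 | 4
After GROUP BY (2 rows):
books.price | max_score
90 | 40
1 | 9
After ORDER BY (2 rows):
books.price | max_score
90 | 40
1 | 9

== RESULT ==
books.price | max_score
90 | 40
1 | 9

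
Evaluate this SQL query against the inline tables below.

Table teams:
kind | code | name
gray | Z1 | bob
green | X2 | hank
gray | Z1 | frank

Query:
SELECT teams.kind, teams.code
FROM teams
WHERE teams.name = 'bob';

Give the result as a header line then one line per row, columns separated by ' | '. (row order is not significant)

== RESULT ==
teams.kind | teams.code
gray | Z1

Derivation:
After WHERE (1 rows):
teams.kind | teams.code | teams.name
gray | Z1 | bob
After SELECT (1 rows):
teams.kind | teams.code
gray | Z1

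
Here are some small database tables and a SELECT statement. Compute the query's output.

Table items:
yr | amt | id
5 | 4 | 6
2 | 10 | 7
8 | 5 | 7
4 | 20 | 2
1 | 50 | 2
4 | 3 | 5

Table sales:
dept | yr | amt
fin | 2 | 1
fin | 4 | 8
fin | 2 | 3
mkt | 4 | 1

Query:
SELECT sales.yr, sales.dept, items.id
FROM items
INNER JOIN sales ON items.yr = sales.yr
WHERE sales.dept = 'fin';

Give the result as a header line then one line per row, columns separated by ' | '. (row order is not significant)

After JOIN sales (6 rows):
items.yr | items.amt | items.id | sales.dept | sales.yr | sales.amt
2 | 10 | 7 | fin | 2 | 1
2 | 10 | 7 | fin | 2 | 3
4 | 20 | 2 | fin | 4 | 8
4 | 20 | 2 | mkt | 4 | 1
4 | 3 | 5 | fin | 4 | 8
4 | 3 | 5 | mkt | 4 | 1
After WHERE (4 rows):
items.yr | items.amt | items.id | sales.dept | sales.yr | sales.amt
2 | 10 | 7 | fin | 2 | 1
2 | 10 | 7 | fin | 2 | 3
4 | 20 | 2 | fin | 4 | 8
4 | 3 | 5 | fin | 4 | 8
After SELECT (4 rows):
sales.yr | sales.dept | items.id
2 | fin | 7
2 | fin | 7
4 | fin | 2
4 | fin | 5

== RESULT ==
sales.yr | sales.dept | items.id
2 | fin | 7
2 | fin | 7
4 | fin | 2
4 | fin | 5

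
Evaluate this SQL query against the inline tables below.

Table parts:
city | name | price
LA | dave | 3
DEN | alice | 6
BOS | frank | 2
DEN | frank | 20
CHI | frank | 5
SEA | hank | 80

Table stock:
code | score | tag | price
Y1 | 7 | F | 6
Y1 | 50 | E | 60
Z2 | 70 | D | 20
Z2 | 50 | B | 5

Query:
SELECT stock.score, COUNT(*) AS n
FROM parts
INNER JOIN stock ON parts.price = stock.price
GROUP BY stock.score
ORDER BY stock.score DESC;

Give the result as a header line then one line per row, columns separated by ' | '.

== RESULT ==
stock.score | n
70 | 1
50 | 1
7 | 1

Derivation:
After JOIN stock (3 rows):
parts.city | parts.name | parts.price | stock.code | stock.score | stock.tag | stock.price
DEN | alice | 6 | Y1 | 7 | F | 6
DEN | frank | 20 | Z2 | 70 | D | 20
CHI | frank | 5 | Z2 | 50 | B | 5
After GROUP BY (3 rows):
stock.score | n
7 | 1
70 | 1
50 | 1
After ORDER BY (3 rows):
stock.score | n
70 | 1
50 | 1
7 | 1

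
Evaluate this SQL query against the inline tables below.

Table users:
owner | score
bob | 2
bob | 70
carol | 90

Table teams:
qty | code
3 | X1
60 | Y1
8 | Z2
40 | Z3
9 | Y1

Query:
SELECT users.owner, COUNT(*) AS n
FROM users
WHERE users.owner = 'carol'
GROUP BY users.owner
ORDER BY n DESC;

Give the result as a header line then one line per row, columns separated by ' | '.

== RESULT ==
users.owner | n
carol | 1

Derivation:
After WHERE (1 rows):
users.owner | users.score
carol | 90
After GROUP BY (1 rows):
users.owner | n
carol | 1
After ORDER BY (1 rows):
users.owner | n
carol | 1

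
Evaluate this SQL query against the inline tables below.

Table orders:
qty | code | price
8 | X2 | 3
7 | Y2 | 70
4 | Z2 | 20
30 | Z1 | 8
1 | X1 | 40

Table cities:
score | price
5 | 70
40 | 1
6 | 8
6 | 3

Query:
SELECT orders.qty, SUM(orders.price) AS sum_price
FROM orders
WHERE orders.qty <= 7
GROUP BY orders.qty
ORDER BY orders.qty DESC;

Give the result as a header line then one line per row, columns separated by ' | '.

== RESULT ==
orders.qty | sum_price
7 | 70
4 | 20
1 | 40

Derivation:
After WHERE (3 rows):
orders.qty | orders.code | orders.price
7 | Y2 | 70
4 | Z2 | 20
1 | X1 | 40
After GROUP BY (3 rows):
orders.qty | sum_price
7 | 70
4 | 20
1 | 40
After ORDER BY (3 rows):
orders.qty | sum_price
7 | 70
4 | 20
1 | 40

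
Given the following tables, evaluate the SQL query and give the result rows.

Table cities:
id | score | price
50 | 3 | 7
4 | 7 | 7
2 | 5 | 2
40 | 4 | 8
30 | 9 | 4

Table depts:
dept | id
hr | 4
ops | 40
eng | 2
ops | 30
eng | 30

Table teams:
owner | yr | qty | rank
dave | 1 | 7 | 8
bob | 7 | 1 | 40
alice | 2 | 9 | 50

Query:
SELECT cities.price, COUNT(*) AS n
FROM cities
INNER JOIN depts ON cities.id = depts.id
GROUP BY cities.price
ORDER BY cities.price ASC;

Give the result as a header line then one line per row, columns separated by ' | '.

== RESULT ==
cities.price | n
2 | 1
4 | 2
7 | 1
8 | 1

Derivation:
After JOIN depts (5 rows):
cities.id | cities.score | cities.price | depts.dept | depts.id
4 | 7 | 7 | hr | 4
2 | 5 | 2 | eng | 2
40 | 4 | 8 | ops | 40
30 | 9 | 4 | ops | 30
30 | 9 | 4 | eng | 30
After GROUP BY (4 rows):
cities.price | n
7 | 1
2 | 1
8 | 1
4 | 2
After ORDER BY (4 rows):
cities.price | n
2 | 1
4 | 2
7 | 1
8 | 1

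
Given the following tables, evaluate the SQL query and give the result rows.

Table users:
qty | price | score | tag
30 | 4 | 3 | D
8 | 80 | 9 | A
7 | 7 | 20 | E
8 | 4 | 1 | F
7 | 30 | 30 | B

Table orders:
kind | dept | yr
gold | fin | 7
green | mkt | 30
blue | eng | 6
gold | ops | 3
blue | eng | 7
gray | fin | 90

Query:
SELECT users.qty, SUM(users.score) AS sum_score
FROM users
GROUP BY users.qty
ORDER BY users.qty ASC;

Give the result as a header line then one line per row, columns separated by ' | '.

== RESULT ==
users.qty | sum_score
7 | 50
8 | 10
30 | 3

Derivation:
After GROUP BY (3 rows):
users.qty | sum_score
30 | 3
8 | 10
7 | 50
After ORDER BY (3 rows):
users.qty | sum_score
7 | 50
8 | 10
30 | 3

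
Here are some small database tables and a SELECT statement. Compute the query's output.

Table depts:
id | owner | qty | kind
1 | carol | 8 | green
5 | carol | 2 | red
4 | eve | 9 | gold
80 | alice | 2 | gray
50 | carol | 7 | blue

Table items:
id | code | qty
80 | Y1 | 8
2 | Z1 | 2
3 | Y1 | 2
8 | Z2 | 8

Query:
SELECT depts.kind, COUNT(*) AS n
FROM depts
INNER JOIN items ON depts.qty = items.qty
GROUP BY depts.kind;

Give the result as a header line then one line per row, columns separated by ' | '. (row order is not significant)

After JOIN items (6 rows):
depts.id | depts.owner | depts.qty | depts.kind | items.id | items.code | items.qty
1 | carol | 8 | green | 80 | Y1 | 8
1 | carol | 8 | green | 8 | Z2 | 8
5 | carol | 2 | red | 2 | Z1 | 2
5 | carol | 2 | red | 3 | Y1 | 2
80 | alice | 2 | gray | 2 | Z1 | 2
80 | alice | 2 | gray | 3 | Y1 | 2
After GROUP BY (3 rows):
depts.kind | n
green | 2
red | 2
gray | 2

== RESULT ==
depts.kind | n
green | 2
red | 2
gray | 2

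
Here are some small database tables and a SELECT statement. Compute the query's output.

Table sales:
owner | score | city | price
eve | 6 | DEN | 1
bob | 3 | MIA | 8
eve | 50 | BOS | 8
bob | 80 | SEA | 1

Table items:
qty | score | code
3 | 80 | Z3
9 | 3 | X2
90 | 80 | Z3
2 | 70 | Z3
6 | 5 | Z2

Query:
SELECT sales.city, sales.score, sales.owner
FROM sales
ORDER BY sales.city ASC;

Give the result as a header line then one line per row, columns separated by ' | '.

After SELECT (4 rows):
sales.city | sales.score | sales.owner
DEN | 6 | eve
MIA | 3 | bob
BOS | 50 | eve
SEA | 80 | bob
After ORDER BY (4 rows):
sales.city | sales.score | sales.owner
BOS | 50 | eve
DEN | 6 | eve
MIA | 3 | bob
SEA | 80 | bob

== RESULT ==
sales.city | sales.score | sales.owner
BOS | 50 | eve
DEN | 6 | eve
MIA | 3 | bob
SEA | 80 | bob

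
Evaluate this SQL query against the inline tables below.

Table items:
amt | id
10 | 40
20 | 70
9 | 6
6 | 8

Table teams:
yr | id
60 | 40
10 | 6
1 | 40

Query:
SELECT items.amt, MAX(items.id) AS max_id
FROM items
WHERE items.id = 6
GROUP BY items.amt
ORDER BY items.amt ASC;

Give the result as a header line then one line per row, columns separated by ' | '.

== RESULT ==
items.amt | max_id
9 | 6

Derivation:
After WHERE (1 rows):
items.amt | items.id
9 | 6
After GROUP BY (1 rows):
items.amt | max_id
9 | 6
After ORDER BY (1 rows):
items.amt | max_id
9 | 6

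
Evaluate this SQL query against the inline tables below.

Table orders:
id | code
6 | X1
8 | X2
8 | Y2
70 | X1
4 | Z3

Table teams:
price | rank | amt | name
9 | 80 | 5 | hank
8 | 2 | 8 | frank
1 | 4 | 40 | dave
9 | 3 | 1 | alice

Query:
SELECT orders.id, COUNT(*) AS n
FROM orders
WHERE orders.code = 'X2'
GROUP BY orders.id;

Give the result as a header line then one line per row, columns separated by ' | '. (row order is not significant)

After WHERE (1 rows):
orders.id | orders.code
8 | X2
After GROUP BY (1 rows):
orders.id | n
8 | 1

== RESULT ==
orders.id | n
8 | 1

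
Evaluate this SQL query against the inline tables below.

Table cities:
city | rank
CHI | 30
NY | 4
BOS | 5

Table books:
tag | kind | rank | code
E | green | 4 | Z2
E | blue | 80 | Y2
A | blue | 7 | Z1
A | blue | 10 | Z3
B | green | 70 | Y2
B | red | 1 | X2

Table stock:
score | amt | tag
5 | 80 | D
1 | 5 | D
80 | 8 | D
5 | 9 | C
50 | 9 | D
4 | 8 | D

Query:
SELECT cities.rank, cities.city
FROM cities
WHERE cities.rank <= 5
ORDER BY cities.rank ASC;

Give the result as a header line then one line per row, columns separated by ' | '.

== RESULT ==
cities.rank | cities.city
4 | NY
5 | BOS

Derivation:
After WHERE (2 rows):
cities.city | cities.rank
NY | 4
BOS | 5
After SELECT (2 rows):
cities.rank | cities.city
4 | NY
5 | BOS
After ORDER BY (2 rows):
cities.rank | cities.city
4 | NY
5 | BOS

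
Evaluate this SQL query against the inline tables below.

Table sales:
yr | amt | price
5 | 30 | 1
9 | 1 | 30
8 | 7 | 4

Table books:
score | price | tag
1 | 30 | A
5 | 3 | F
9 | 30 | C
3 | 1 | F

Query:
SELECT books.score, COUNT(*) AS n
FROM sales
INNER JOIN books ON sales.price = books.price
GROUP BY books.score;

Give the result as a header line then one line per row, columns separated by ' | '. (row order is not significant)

== RESULT ==
books.score | n
3 | 1
1 | 1
9 | 1

Derivation:
After JOIN books (3 rows):
sales.yr | sales.amt | sales.price | books.score | books.price | books.tag
5 | 30 | 1 | 3 | 1 | F
9 | 1 | 30 | 1 | 30 | A
9 | 1 | 30 | 9 | 30 | C
After GROUP BY (3 rows):
books.score | n
3 | 1
1 | 1
9 | 1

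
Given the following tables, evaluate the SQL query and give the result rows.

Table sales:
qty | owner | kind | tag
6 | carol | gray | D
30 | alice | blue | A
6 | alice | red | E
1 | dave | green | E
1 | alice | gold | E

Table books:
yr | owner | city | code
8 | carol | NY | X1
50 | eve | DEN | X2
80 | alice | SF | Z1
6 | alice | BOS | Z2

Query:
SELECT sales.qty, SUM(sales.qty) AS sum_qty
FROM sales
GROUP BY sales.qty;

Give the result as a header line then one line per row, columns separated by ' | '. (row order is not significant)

== RESULT ==
sales.qty | sum_qty
6 | 12
30 | 30
1 | 2

Derivation:
After GROUP BY (3 rows):
sales.qty | sum_qty
6 | 12
30 | 30
1 | 2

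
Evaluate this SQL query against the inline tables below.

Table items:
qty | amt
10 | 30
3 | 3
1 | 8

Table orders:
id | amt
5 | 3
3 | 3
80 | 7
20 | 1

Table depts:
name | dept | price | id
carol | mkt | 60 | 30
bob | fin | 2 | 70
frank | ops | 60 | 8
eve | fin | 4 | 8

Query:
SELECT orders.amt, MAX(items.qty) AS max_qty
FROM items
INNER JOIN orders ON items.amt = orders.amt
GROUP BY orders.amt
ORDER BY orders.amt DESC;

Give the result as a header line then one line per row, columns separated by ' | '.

== RESULT ==
orders.amt | max_qty
3 | 3

Derivation:
After JOIN orders (2 rows):
items.qty | items.amt | orders.id | orders.amt
3 | 3 | 5 | 3
3 | 3 | 3 | 3
After GROUP BY (1 rows):
orders.amt | max_qty
3 | 3
After ORDER BY (1 rows):
orders.amt | max_qty
3 | 3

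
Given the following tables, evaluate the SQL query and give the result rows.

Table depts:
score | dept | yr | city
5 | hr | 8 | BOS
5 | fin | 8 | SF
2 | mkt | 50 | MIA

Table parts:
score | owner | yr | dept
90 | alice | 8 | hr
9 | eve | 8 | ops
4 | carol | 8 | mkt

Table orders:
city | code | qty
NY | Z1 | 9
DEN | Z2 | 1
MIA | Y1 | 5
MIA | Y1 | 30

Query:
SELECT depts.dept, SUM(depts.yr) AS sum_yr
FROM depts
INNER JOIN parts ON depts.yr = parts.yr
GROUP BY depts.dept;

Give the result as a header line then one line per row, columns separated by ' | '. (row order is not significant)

After JOIN parts (6 rows):
depts.score | depts.dept | depts.yr | depts.city | parts.score | parts.owner | parts.yr | parts.dept
5 | hr | 8 | BOS | 90 | alice | 8 | hr
5 | hr | 8 | BOS | 9 | eve | 8 | ops
5 | hr | 8 | BOS | 4 | carol | 8 | mkt
5 | fin | 8 | SF | 90 | alice | 8 | hr
5 | fin | 8 | SF | 9 | eve | 8 | ops
5 | fin | 8 | SF | 4 | carol | 8 | mkt
After GROUP BY (2 rows):
depts.dept | sum_yr
hr | 24
fin | 24

== RESULT ==
depts.dept | sum_yr
hr | 24
fin | 24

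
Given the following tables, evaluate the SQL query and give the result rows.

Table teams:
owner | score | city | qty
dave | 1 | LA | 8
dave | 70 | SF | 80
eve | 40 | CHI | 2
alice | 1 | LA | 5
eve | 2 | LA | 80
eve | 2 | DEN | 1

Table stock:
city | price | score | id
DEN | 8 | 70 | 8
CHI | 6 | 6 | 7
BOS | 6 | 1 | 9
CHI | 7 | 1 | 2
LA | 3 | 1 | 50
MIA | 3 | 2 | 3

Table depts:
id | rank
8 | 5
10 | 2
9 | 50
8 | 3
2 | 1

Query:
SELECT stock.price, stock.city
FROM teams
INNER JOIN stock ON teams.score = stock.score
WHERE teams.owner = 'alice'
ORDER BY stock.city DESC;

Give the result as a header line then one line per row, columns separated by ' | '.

== RESULT ==
stock.price | stock.city
3 | LA
7 | CHI
6 | BOS

Derivation:
After JOIN stock (9 rows):
teams.owner | teams.score | teams.city | teams.qty | stock.city | stock.price | stock.score | stock.id
dave | 1 | LA | 8 | BOS | 6 | 1 | 9
dave | 1 | LA | 8 | CHI | 7 | 1 | 2
dave | 1 | LA | 8 | LA | 3 | 1 | 50
dave | 70 | SF | 80 | DEN | 8 | 70 | 8
alice | 1 | LA | 5 | BOS | 6 | 1 | 9
alice | 1 | LA | 5 | CHI | 7 | 1 | 2
alice | 1 | LA | 5 | LA | 3 | 1 | 50
eve | 2 | LA | 80 | MIA | 3 | 2 | 3
eve | 2 | DEN | 1 | MIA | 3 | 2 | 3
After WHERE (3 rows):
teams.owner | teams.score | teams.city | teams.qty | stock.city | stock.price | stock.score | stock.id
alice | 1 | LA | 5 | BOS | 6 | 1 | 9
alice | 1 | LA | 5 | CHI | 7 | 1 | 2
alice | 1 | LA | 5 | LA | 3 | 1 | 50
After SELECT (3 rows):
stock.price | stock.city
6 | BOS
7 | CHI
3 | LA
After ORDER BY (3 rows):
stock.price | stock.city
3 | LA
7 | CHI
6 | BOS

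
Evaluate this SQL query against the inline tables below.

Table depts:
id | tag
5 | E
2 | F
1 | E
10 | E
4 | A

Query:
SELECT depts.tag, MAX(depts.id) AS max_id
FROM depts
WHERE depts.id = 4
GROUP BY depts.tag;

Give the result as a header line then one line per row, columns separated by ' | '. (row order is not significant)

== RESULT ==
depts.tag | max_id
A | 4

Derivation:
After WHERE (1 rows):
depts.id | depts.tag
4 | A
After GROUP BY (1 rows):
depts.tag | max_id
A | 4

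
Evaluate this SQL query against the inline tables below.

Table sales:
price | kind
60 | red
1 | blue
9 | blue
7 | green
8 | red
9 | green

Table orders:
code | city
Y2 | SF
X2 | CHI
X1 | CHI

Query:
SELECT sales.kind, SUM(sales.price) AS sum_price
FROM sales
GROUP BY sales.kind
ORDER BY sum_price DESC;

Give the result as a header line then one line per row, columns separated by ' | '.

After GROUP BY (3 rows):
sales.kind | sum_price
red | 68
blue | 10
green | 16
After ORDER BY (3 rows):
sales.kind | sum_price
red | 68
green | 16
blue | 10

== RESULT ==
sales.kind | sum_price
red | 68
green | 16
blue | 10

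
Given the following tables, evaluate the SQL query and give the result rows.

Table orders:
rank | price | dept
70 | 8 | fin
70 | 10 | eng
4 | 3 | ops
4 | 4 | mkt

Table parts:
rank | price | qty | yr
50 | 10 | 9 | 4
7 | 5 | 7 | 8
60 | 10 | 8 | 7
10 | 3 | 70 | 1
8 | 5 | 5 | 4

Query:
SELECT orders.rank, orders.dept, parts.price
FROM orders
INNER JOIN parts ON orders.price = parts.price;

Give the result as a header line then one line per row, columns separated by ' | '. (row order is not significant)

After JOIN parts (3 rows):
orders.rank | orders.price | orders.dept | parts.rank | parts.price | parts.qty | parts.yr
70 | 10 | eng | 50 | 10 | 9 | 4
70 | 10 | eng | 60 | 10 | 8 | 7
4 | 3 | ops | 10 | 3 | 70 | 1
After SELECT (3 rows):
orders.rank | orders.dept | parts.price
70 | eng | 10
70 | eng | 10
4 | ops | 3

== RESULT ==
orders.rank | orders.dept | parts.price
70 | eng | 10
70 | eng | 10
4 | ops | 3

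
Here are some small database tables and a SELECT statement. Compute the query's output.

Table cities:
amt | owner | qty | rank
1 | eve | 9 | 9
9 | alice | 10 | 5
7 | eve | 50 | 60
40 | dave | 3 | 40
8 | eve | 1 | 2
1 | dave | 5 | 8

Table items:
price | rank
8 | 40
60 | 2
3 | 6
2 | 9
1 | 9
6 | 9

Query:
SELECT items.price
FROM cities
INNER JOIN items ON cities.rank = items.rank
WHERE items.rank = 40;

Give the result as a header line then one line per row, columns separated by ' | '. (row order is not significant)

== RESULT ==
items.price
8

Derivation:
After JOIN items (5 rows):
cities.amt | cities.owner | cities.qty | cities.rank | items.price | items.rank
1 | eve | 9 | 9 | 2 | 9
1 | eve | 9 | 9 | 1 | 9
1 | eve | 9 | 9 | 6 | 9
40 | dave | 3 | 40 | 8 | 40
8 | eve | 1 | 2 | 60 | 2
After WHERE (1 rows):
cities.amt | cities.owner | cities.qty | cities.rank | items.price | items.rank
40 | dave | 3 | 40 | 8 | 40
After SELECT (1 rows):
items.price
8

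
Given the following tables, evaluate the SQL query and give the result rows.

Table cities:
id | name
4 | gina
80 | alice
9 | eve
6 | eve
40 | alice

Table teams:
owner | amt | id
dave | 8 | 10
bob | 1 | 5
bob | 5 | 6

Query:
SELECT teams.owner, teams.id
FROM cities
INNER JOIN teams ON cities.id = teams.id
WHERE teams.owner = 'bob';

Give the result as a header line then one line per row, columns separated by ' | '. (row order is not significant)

After JOIN teams (1 rows):
cities.id | cities.name | teams.owner | teams.amt | teams.id
6 | eve | bob | 5 | 6
After WHERE (1 rows):
cities.id | cities.name | teams.owner | teams.amt | teams.id
6 | eve | bob | 5 | 6
After SELECT (1 rows):
teams.owner | teams.id
bob | 6

== RESULT ==
teams.owner | teams.id
bob | 6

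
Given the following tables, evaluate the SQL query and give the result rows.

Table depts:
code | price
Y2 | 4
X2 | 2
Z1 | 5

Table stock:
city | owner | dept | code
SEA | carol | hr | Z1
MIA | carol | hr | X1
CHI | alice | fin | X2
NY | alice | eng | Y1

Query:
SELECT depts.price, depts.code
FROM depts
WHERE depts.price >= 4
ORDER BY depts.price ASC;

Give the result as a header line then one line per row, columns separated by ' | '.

== RESULT ==
depts.price | depts.code
4 | Y2
5 | Z1

Derivation:
After WHERE (2 rows):
depts.code | depts.price
Y2 | 4
Z1 | 5
After SELECT (2 rows):
depts.price | depts.code
4 | Y2
5 | Z1
After ORDER BY (2 rows):
depts.price | depts.code
4 | Y2
5 | Z1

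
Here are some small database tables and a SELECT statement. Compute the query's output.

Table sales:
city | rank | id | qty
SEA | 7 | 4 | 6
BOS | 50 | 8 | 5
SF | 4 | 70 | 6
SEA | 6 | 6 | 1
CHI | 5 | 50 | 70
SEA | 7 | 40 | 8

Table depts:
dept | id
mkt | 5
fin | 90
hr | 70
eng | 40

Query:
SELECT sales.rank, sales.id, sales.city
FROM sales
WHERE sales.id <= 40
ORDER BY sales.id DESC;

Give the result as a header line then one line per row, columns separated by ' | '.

After WHERE (4 rows):
sales.city | sales.rank | sales.id | sales.qty
SEA | 7 | 4 | 6
BOS | 50 | 8 | 5
SEA | 6 | 6 | 1
SEA | 7 | 40 | 8
After SELECT (4 rows):
sales.rank | sales.id | sales.city
7 | 4 | SEA
50 | 8 | BOS
6 | 6 | SEA
7 | 40 | SEA
After ORDER BY (4 rows):
sales.rank | sales.id | sales.city
7 | 40 | SEA
50 | 8 | BOS
6 | 6 | SEA
7 | 4 | SEA

== RESULT ==
sales.rank | sales.id | sales.city
7 | 40 | SEA
50 | 8 | BOS
6 | 6 | SEA
7 | 4 | SEA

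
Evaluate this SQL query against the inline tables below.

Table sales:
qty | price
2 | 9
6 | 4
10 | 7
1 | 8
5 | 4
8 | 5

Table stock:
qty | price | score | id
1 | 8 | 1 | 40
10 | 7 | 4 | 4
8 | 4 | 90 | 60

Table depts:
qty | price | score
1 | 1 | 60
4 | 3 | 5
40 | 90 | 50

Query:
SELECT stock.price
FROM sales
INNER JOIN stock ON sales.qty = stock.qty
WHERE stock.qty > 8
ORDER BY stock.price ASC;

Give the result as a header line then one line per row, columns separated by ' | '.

== RESULT ==
stock.price
7

Derivation:
After JOIN stock (3 rows):
sales.qty | sales.price | stock.qty | stock.price | stock.score | stock.id
10 | 7 | 10 | 7 | 4 | 4
1 | 8 | 1 | 8 | 1 | 40
8 | 5 | 8 | 4 | 90 | 60
After WHERE (1 rows):
sales.qty | sales.price | stock.qty | stock.price | stock.score | stock.id
10 | 7 | 10 | 7 | 4 | 4
After SELECT (1 rows):
stock.price
7
After ORDER BY (1 rows):
stock.price
7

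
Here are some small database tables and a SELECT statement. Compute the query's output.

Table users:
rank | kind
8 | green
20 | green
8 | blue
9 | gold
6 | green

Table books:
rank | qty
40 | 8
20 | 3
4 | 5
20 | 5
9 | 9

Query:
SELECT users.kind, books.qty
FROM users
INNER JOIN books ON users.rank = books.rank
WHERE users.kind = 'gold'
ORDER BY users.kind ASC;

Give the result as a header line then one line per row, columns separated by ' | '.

After JOIN books (3 rows):
users.rank | users.kind | books.rank | books.qty
20 | green | 20 | 3
20 | green | 20 | 5
9 | gold | 9 | 9
After WHERE (1 rows):
users.rank | users.kind | books.rank | books.qty
9 | gold | 9 | 9
After SELECT (1 rows):
users.kind | books.qty
gold | 9
After ORDER BY (1 rows):
users.kind | books.qty
gold | 9

== RESULT ==
users.kind | books.qty
gold | 9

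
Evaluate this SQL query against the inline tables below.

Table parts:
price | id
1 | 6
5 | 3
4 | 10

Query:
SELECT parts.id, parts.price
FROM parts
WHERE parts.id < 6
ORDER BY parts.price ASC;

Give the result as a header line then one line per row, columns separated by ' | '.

== RESULT ==
parts.id | parts.price
3 | 5

Derivation:
After WHERE (1 rows):
parts.price | parts.id
5 | 3
After SELECT (1 rows):
parts.id | parts.price
3 | 5
After ORDER BY (1 rows):
parts.id | parts.price
3 | 5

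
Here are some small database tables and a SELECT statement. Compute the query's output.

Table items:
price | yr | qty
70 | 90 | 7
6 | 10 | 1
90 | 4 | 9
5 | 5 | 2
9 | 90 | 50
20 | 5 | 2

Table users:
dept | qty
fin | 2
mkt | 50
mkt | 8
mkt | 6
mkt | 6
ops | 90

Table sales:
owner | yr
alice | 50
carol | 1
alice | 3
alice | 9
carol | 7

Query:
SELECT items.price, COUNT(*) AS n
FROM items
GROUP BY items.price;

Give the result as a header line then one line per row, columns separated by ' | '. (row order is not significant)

== RESULT ==
items.price | n
70 | 1
6 | 1
90 | 1
5 | 1
9 | 1
20 | 1

Derivation:
After GROUP BY (6 rows):
items.price | n
70 | 1
6 | 1
90 | 1
5 | 1
9 | 1
20 | 1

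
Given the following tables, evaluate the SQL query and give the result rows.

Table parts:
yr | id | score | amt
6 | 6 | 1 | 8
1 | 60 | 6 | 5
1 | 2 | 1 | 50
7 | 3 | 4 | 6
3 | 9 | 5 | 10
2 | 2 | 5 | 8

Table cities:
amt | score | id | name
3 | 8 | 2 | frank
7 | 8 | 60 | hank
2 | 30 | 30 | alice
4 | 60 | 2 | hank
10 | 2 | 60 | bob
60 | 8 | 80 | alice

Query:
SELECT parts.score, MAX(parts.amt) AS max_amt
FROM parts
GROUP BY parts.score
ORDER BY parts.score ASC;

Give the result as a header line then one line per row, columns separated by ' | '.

After GROUP BY (4 rows):
parts.score | max_amt
1 | 50
6 | 5
4 | 6
5 | 10
After ORDER BY (4 rows):
parts.score | max_amt
1 | 50
4 | 6
5 | 10
6 | 5

== RESULT ==
parts.score | max_amt
1 | 50
4 | 6
5 | 10
6 | 5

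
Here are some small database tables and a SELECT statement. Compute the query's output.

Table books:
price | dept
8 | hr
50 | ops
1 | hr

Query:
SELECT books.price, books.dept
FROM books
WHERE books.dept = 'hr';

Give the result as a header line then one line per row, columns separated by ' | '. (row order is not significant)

== RESULT ==
books.price | books.dept
8 | hr
1 | hr

Derivation:
After WHERE (2 rows):
books.price | books.dept
8 | hr
1 | hr
After SELECT (2 rows):
books.price | books.dept
8 | hr
1 | hr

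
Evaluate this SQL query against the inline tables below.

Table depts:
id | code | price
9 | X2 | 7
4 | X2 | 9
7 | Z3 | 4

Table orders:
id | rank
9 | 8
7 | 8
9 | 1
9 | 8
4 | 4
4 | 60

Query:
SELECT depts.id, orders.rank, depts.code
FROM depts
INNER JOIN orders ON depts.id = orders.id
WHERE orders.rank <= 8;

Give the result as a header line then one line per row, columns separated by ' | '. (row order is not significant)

After JOIN orders (6 rows):
depts.id | depts.code | depts.price | orders.id | orders.rank
9 | X2 | 7 | 9 | 8
9 | X2 | 7 | 9 | 1
9 | X2 | 7 | 9 | 8
4 | X2 | 9 | 4 | 4
4 | X2 | 9 | 4 | 60
7 | Z3 | 4 | 7 | 8
After WHERE (5 rows):
depts.id | depts.code | depts.price | orders.id | orders.rank
9 | X2 | 7 | 9 | 8
9 | X2 | 7 | 9 | 1
9 | X2 | 7 | 9 | 8
4 | X2 | 9 | 4 | 4
7 | Z3 | 4 | 7 | 8
After SELECT (5 rows):
depts.id | orders.rank | depts.code
9 | 8 | X2
9 | 1 | X2
9 | 8 | X2
4 | 4 | X2
7 | 8 | Z3

== RESULT ==
depts.id | orders.rank | depts.code
9 | 8 | X2
9 | 1 | X2
9 | 8 | X2
4 | 4 | X2
7 | 8 | Z3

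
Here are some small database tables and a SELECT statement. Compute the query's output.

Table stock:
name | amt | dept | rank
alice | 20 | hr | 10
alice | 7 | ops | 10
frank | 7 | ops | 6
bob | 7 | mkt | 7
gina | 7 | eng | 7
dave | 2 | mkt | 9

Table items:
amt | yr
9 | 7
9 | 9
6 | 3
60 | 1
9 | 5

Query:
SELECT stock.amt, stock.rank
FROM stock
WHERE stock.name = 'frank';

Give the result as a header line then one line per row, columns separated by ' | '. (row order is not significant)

== RESULT ==
stock.amt | stock.rank
7 | 6

Derivation:
After WHERE (1 rows):
stock.name | stock.amt | stock.dept | stock.rank
frank | 7 | ops | 6
After SELECT (1 rows):
stock.amt | stock.rank
7 | 6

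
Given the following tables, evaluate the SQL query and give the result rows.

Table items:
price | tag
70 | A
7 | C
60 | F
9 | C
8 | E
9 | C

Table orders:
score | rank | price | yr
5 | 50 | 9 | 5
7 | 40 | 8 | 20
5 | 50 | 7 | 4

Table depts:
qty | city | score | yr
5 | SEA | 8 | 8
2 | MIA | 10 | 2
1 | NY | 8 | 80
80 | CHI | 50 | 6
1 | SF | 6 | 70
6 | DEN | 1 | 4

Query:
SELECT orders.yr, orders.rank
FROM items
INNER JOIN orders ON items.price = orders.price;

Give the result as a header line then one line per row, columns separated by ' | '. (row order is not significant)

== RESULT ==
orders.yr | orders.rank
4 | 50
5 | 50
20 | 40
5 | 50

Derivation:
After JOIN orders (4 rows):
items.price | items.tag | orders.score | orders.rank | orders.price | orders.yr
7 | C | 5 | 50 | 7 | 4
9 | C | 5 | 50 | 9 | 5
8 | E | 7 | 40 | 8 | 20
9 | C | 5 | 50 | 9 | 5
After SELECT (4 rows):
orders.yr | orders.rank
4 | 50
5 | 50
20 | 40
5 | 50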